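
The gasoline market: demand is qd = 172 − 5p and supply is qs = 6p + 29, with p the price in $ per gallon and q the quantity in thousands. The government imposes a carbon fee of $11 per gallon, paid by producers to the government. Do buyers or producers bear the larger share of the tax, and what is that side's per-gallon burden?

Buyers bear the larger share: $6 per gallon.

Before the tax: set 172 − 5p = 6p + 29 → p* = $13, q* = 107.
With the tax collected from producers, supply shifts: qs = 6(p − 11) + 29.
Solving gives q = 77 with buyers paying $19 and producers receiving $8 (the $11 wedge).
Per-gallon burden: buyers $6, producers $5.
Buyers take the larger share because demand is less price-elastic here (demand slope 5 vs supply slope 6).
The less price-elastic side of the market bears the larger share of a per-unit tax.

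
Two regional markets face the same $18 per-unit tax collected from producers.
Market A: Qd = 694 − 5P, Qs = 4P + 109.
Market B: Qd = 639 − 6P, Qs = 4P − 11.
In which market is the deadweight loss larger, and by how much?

Market B, by $28.8.

Market A: pre-tax P* = $65, Q* = 369; post-tax Q = 329; deadweight loss = $360.
Market B: pre-tax P* = $65, Q* = 249; post-tax Q = 205.8; deadweight loss = $388.8.
Difference: $360 vs $388.8 → market B is larger by $28.8.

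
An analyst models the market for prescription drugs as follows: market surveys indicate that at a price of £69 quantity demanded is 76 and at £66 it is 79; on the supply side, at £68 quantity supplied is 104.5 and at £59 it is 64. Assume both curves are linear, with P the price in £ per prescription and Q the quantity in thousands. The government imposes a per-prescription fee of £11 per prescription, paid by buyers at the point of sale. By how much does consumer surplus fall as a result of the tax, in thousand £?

Demand slope: (79 − 76)/(66 − 69) = -1, so Qd = 145 − P.
Supply slope: (64 − 104.5)/(59 − 68) = 4.5, so Qs = 4.5P − 201.5.
Without the tax, 145 − P = 4.5P − 201.5 gives 5.5P = 346.5, so P* = £63 and Q* = 82.
With the tax collected from buyers, demand (in seller-price terms) shifts: Qd = 145 − (P + 11).
Solving gives Q = 73 with buyers paying £72 and sellers receiving £61 (the £11 wedge).
ΔCS is the trapezoid between Q = 73 and Q = 82 of height £9: ½ · (82 + 73) · 9 = £697.5.

Consumer surplus falls by £697.5 thousand.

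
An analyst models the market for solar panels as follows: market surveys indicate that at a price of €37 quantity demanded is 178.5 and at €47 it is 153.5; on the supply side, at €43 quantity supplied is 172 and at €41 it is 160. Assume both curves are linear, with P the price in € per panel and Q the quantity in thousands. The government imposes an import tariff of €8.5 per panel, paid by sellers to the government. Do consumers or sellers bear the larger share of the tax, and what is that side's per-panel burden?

Demand slope: (153.5 − 178.5)/(47 − 37) = -2.5, so Qd = 271 − 2.5P.
Supply slope: (160 − 172)/(41 − 43) = 6, so Qs = 6P − 86.
Before the tax: set 271 − 2.5P = 6P − 86 → P* = €42, Q* = 166.
With the tax collected from sellers, supply shifts: Qs = 6(P − 8.5) − 86.
Solving gives Q = 151 with consumers paying €48 and sellers receiving €39.5 (the €8.5 wedge).
Per-panel burden: consumers €6, sellers €2.5.
Consumers take the larger share because demand is less price-elastic here (demand slope 2.5 vs supply slope 6).

Consumers bear the larger share: €6 per panel.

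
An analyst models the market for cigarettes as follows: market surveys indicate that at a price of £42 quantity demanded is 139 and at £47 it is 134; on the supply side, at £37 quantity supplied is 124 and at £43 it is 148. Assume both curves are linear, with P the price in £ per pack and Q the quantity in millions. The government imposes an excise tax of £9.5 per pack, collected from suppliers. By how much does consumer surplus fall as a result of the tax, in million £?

Consumer surplus falls by £1035.12 million.

Demand slope: (134 − 139)/(47 − 42) = -1, so Qd = 181 − P.
Supply slope: (148 − 124)/(43 − 37) = 4, so Qs = 4P − 24.
Before the tax: set 181 − P = 4P − 24 → P* = £41, Q* = 140.
With the tax collected from suppliers, supply shifts: Qs = 4(P − 9.5) − 24.
New equilibrium: consumers pay £48.6, suppliers receive £39.1, Q = 132.4. (Wedge: Pb − Ps = 9.5.)
ΔCS is the trapezoid between Q = 132.4 and Q = 140 of height £7.6: ½ · (140 + 132.4) · 7.6 = £1035.12.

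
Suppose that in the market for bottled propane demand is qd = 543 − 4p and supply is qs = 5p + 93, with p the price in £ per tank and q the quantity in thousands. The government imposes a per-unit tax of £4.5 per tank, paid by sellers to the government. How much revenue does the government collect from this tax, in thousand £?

Tax revenue = £1498.5 thousand.

Without the tax, 543 − 4p = 5p + 93 gives 9p = 450, so p* = £50 and q* = 343.
With the tax collected from sellers, supply shifts: qs = 5(p − 4.5) + 93.
Solving gives q = 333 with buyers paying £52.5 and sellers receiving £48 (the £4.5 wedge).
Revenue = t · Q = 4.5 · 333 = £1498.5.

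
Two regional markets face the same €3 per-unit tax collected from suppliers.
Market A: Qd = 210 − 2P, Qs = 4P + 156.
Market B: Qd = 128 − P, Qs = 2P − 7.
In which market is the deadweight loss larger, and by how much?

Market A, by €3.

Market A: pre-tax P* = €9, Q* = 192; post-tax Q = 188; deadweight loss = €6.
Market B: pre-tax P* = €45, Q* = 83; post-tax Q = 81; deadweight loss = €3.
Difference: €6 vs €3 → market A is larger by €3.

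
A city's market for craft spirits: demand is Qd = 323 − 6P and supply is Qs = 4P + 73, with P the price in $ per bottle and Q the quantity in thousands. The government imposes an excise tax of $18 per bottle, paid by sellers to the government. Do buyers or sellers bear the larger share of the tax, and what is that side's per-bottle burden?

Sellers bear the larger share: $10.8 per bottle.

Without the tax, 323 − 6P = 4P + 73 gives 10P = 250, so P* = $25 and Q* = 173.
With the tax collected from sellers, supply shifts: Qs = 4(P − 18) + 73.
Solving gives Q = 129.8 with buyers paying $32.2 and sellers receiving $14.2 (the $18 wedge).
Per-bottle burden: buyers $7.2, sellers $10.8.
Sellers take the larger share because supply is less price-elastic here (demand slope 6 vs supply slope 4).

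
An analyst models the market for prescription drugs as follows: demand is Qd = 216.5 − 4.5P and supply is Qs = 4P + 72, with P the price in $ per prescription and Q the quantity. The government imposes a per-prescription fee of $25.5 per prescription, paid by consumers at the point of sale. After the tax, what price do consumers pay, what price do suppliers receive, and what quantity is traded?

Consumers pay $29; suppliers receive $3.5; quantity = 86.

Before the tax: set 216.5 − 4.5P = 4P + 72 → P* = $17, Q* = 140.
With the tax collected from consumers, demand (in seller-price terms) shifts: Qd = 216.5 − 4.5(P + 25.5).
Solving gives Q = 86 with consumers paying $29 and suppliers receiving $3.5 (the $25.5 wedge).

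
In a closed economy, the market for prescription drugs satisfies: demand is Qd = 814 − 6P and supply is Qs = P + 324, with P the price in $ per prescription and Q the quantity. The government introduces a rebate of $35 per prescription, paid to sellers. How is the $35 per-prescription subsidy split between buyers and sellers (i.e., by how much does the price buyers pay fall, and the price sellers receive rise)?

Buyers gain $5 per prescription; sellers gain $30 per prescription.

Before the subsidy: set 814 − 6P = P + 324 → P* = $70, Q* = 394.
With a per-unit subsidy paid to sellers, each receives P + 35 per unit sold, so supply becomes Qs = (P + 35) + 324.
Solving gives Q = 424 with buyers paying $65 and sellers receiving $100 (the $35 wedge).
Gain to buyers: $5; to sellers: $30. (They sum to $35.)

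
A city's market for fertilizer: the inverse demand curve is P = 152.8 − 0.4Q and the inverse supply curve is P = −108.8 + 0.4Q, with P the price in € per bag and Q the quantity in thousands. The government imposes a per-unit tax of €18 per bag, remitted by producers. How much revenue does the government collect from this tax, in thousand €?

Rewrite in direct form: Qd = 382 − 2.5P and Qs = 2.5P + 272.
Before the tax: set 382 − 2.5P = 2.5P + 272 → P* = €22, Q* = 327.
With the tax collected from producers, supply shifts: Qs = 2.5(P − 18) + 272.
Solving gives Q = 304.5 with buyers paying €31 and producers receiving €13 (the €18 wedge).
Revenue = t · Q = 18 · 304.5 = €5481.

Tax revenue = €5481 thousand.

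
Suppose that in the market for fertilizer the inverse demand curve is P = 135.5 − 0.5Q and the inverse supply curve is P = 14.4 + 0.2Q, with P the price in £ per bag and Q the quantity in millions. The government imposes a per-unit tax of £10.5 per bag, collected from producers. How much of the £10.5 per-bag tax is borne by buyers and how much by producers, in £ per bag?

Buyers bear £7.5 per bag; producers bear £3 per bag.

Inverting to Q(P) form: Qd = 271 − 2P; Qs = 5P − 72.
Before the tax: set 271 − 2P = 5P − 72 → P* = £49, Q* = 173.
With the tax collected from producers, supply shifts: Qs = 5(P − 10.5) − 72.
New equilibrium: buyers pay £56.5, producers receive £46, Q = 158. (Wedge: Pb − Ps = 10.5.)
Burden on buyers: £7.5; on producers: £3. (They sum to £10.5.)
The less price-elastic side of the market bears the larger share of a per-unit tax.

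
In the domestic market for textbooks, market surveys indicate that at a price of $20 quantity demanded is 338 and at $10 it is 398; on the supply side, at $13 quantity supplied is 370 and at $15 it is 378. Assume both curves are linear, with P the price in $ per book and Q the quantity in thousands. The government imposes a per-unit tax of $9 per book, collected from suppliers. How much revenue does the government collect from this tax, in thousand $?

Tax revenue = $3171.6 thousand.

Demand slope: (398 − 338)/(10 − 20) = -6, so Qd = 458 − 6P.
Supply slope: (378 − 370)/(15 − 13) = 4, so Qs = 4P + 318.
Without the tax, 458 − 6P = 4P + 318 gives 10P = 140, so P* = $14 and Q* = 374.
With the tax collected from suppliers, supply shifts: Qs = 4(P − 9) + 318.
New equilibrium: consumers pay $17.6, suppliers receive $8.6, Q = 352.4. (Wedge: Pb − Ps = 9.)
Revenue = t · Q = 9 · 352.4 = $3171.6.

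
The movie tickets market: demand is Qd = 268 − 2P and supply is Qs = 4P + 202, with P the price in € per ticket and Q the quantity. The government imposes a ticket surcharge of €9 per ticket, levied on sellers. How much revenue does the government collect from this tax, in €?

Without the tax, 268 − 2P = 4P + 202 gives 6P = 66, so P* = €11 and Q* = 246.
With the tax collected from sellers, supply shifts: Qs = 4(P − 9) + 202.
New equilibrium: consumers pay €17, sellers receive €8, Q = 234. (Wedge: Pb − Ps = 9.)
Revenue = t · Q = 9 · 234 = €2106.

Tax revenue = €2106.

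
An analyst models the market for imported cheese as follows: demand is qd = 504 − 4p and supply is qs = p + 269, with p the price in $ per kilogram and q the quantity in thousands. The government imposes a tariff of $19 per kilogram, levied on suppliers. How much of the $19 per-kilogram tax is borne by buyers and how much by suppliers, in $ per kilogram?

Buyers bear $3.8 per kilogram; suppliers bear $15.2 per kilogram.

Without the tax, 504 − 4p = p + 269 gives 5p = 235, so p* = $47 and q* = 316.
With the tax collected from suppliers, supply shifts: qs = (p − 19) + 269.
New equilibrium: buyers pay $50.8, suppliers receive $31.8, q = 300.8. (Wedge: pb − ps = 19.)
Burden on buyers: $3.8; on suppliers: $15.2. (They sum to $19.)
The less price-elastic side of the market bears the larger share of a per-unit tax.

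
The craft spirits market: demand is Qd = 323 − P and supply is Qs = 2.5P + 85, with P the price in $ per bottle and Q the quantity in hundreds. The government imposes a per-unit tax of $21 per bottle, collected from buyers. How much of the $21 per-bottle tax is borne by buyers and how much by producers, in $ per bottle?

Buyers bear $15 per bottle; producers bear $6 per bottle.

Before the tax: set 323 − P = 2.5P + 85 → P* = $68, Q* = 255.
With the tax collected from buyers, demand (in seller-price terms) shifts: Qd = 323 − (P + 21).
New equilibrium: buyers pay $83, producers receive $62, Q = 240. (Wedge: Pb − Ps = 21.)
Burden on buyers: $15; on producers: $6. (They sum to $21.)
The less price-elastic side of the market bears the larger share of a per-unit tax.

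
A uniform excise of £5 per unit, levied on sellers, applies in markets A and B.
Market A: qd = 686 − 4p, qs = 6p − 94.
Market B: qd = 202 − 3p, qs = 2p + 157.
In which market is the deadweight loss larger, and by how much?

Market A: pre-tax p* = £78, q* = 374; post-tax q = 362; deadweight loss = £30.
Market B: pre-tax p* = £9, q* = 175; post-tax q = 169; deadweight loss = £15.
Difference: £30 vs £15 → market A is larger by £15.

Market A, by £15.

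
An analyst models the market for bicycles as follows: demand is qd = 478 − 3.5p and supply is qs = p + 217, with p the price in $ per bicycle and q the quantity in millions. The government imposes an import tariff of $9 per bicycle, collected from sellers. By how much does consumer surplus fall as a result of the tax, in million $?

Before the tax: set 478 − 3.5p = p + 217 → p* = $58, q* = 275.
With the tax collected from sellers, supply shifts: qs = (p − 9) + 217.
New equilibrium: consumers pay $60, sellers receive $51, q = 268. (Wedge: pb − ps = 9.)
ΔCS is the trapezoid between Q = 268 and Q = 275 of height $2: ½ · (275 + 268) · 2 = $543.

Consumer surplus falls by $543 million.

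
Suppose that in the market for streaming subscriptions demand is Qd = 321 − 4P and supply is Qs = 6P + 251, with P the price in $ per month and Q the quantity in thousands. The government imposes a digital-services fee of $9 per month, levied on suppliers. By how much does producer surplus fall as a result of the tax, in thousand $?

Producer surplus falls by $1015.92 thousand.

Before the tax: set 321 − 4P = 6P + 251 → P* = $7, Q* = 293.
With the tax collected from suppliers, supply shifts: Qs = 6(P − 9) + 251.
New equilibrium: buyers pay $12.4, suppliers receive $3.4, Q = 271.4. (Wedge: Pb − Ps = 9.)
ΔPS is the trapezoid between Q = 271.4 and Q = 293 of height $3.6: ½ · (293 + 271.4) · 3.6 = $1015.92.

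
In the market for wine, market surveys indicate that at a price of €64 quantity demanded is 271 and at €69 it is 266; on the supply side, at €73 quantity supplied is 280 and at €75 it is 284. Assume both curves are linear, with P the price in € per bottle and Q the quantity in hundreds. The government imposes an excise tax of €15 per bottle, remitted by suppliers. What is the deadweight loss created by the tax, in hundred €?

Deadweight loss = €75 hundred.

Demand slope: (266 − 271)/(69 − 64) = -1, so Qd = 335 − P.
Supply slope: (284 − 280)/(75 − 73) = 2, so Qs = 2P + 134.
Without the tax, 335 − P = 2P + 134 gives 3P = 201, so P* = €67 and Q* = 268.
With the tax collected from suppliers, supply shifts: Qs = 2(P − 15) + 134.
Solving gives Q = 258 with consumers paying €77 and suppliers receiving €62 (the €15 wedge).
Quantity falls by |ΔQ| = |268 − 258| = 10.
DWL = ½ · t · |ΔQ| = ½ · 15 · 10 = €75.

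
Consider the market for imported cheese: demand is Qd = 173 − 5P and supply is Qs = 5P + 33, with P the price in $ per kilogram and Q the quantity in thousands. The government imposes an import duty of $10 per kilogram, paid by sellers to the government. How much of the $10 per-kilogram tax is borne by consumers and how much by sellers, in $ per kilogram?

Without the tax, 173 − 5P = 5P + 33 gives 10P = 140, so P* = $14 and Q* = 103.
With the tax collected from sellers, supply shifts: Qs = 5(P − 10) + 33.
New equilibrium: consumers pay $19, sellers receive $9, Q = 78. (Wedge: Pb − Ps = 10.)
Burden on consumers: $5; on sellers: $5. (They sum to $10.)
The less price-elastic side of the market bears the larger share of a per-unit tax.

Consumers bear $5 per kilogram; sellers bear $5 per kilogram.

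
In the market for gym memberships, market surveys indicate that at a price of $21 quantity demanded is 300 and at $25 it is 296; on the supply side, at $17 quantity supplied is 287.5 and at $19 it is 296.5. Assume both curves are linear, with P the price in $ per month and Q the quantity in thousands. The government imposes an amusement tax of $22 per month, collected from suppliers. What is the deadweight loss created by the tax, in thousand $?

Demand slope: (296 − 300)/(25 − 21) = -1, so Qd = 321 − P.
Supply slope: (296.5 − 287.5)/(19 − 17) = 4.5, so Qs = 4.5P + 211.
Without the tax, 321 − P = 4.5P + 211 gives 5.5P = 110, so P* = $20 and Q* = 301.
With the tax collected from suppliers, supply shifts: Qs = 4.5(P − 22) + 211.
Solving gives Q = 283 with buyers paying $38 and suppliers receiving $16 (the $22 wedge).
Quantity falls by |ΔQ| = |301 − 283| = 18.
DWL = ½ · t · |ΔQ| = ½ · 22 · 18 = $198.

Deadweight loss = $198 thousand.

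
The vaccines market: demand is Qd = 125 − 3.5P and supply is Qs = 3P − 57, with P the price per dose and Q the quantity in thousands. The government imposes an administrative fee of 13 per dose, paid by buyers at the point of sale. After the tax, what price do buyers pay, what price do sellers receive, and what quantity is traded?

Buyers pay 34; sellers receive 21; quantity = 6.

Before the tax: set 125 − 3.5P = 3P − 57 → P* = 28, Q* = 27.
With the tax collected from buyers, demand (in seller-price terms) shifts: Qd = 125 − 3.5(P + 13).
Solving gives Q = 6 with buyers paying 34 and sellers receiving 21 (the 13 wedge).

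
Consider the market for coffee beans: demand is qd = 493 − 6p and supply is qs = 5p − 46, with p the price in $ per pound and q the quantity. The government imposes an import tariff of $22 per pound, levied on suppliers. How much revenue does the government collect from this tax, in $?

Tax revenue = $3058.

Without the tax, 493 − 6p = 5p − 46 gives 11p = 539, so p* = $49 and q* = 199.
With the tax collected from suppliers, supply shifts: qs = 5(p − 22) − 46.
Solving gives q = 139 with buyers paying $59 and suppliers receiving $37 (the $22 wedge).
Revenue = t · Q = 22 · 139 = $3058.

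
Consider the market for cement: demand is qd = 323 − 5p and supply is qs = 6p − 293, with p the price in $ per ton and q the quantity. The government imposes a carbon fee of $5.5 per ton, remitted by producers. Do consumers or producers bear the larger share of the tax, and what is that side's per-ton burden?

Without the tax, 323 − 5p = 6p − 293 gives 11p = 616, so p* = $56 and q* = 43.
With the tax collected from producers, supply shifts: qs = 6(p − 5.5) − 293.
Solving gives q = 28 with consumers paying $59 and producers receiving $53.5 (the $5.5 wedge).
Per-ton burden: consumers $3, producers $2.5.
Consumers take the larger share because demand is less price-elastic here (demand slope 5 vs supply slope 6).

Consumers bear the larger share: $3 per ton.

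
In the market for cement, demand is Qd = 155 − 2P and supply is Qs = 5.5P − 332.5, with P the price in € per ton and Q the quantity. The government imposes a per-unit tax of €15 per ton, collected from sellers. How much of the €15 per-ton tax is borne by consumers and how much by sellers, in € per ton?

Before the tax: set 155 − 2P = 5.5P − 332.5 → P* = €65, Q* = 25.
With the tax collected from sellers, supply shifts: Qs = 5.5(P − 15) − 332.5.
New equilibrium: consumers pay €76, sellers receive €61, Q = 3. (Wedge: Pb − Ps = 15.)
Burden on consumers: €11; on sellers: €4. (They sum to €15.)
The less price-elastic side of the market bears the larger share of a per-unit tax.

Consumers bear €11 per ton; sellers bear €4 per ton.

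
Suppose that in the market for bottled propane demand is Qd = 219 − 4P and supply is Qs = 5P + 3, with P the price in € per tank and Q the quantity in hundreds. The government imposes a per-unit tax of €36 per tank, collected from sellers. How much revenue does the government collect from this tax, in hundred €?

Tax revenue = €1548 hundred.

Without the tax, 219 − 4P = 5P + 3 gives 9P = 216, so P* = €24 and Q* = 123.
With the tax collected from sellers, supply shifts: Qs = 5(P − 36) + 3.
New equilibrium: buyers pay €44, sellers receive €8, Q = 43. (Wedge: Pb − Ps = 36.)
Revenue = t · Q = 36 · 43 = €1548.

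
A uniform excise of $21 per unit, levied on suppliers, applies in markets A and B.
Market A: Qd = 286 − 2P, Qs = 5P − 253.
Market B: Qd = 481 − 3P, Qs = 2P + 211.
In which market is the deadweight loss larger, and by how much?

Market A, by $50.4.

Market A: pre-tax P* = $77, Q* = 132; post-tax Q = 102; deadweight loss = $315.
Market B: pre-tax P* = $54, Q* = 319; post-tax Q = 293.8; deadweight loss = $264.6.
Difference: $315 vs $264.6 → market A is larger by $50.4.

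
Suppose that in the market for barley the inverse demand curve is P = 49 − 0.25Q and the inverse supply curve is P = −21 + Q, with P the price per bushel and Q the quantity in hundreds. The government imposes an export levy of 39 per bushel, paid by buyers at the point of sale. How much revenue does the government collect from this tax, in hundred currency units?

Tax revenue = 967.2 hundred.

Rewrite in direct form: Qd = 196 − 4P and Qs = P + 21.
Without the tax, 196 − 4P = P + 21 gives 5P = 175, so P* = 35 and Q* = 56.
With the tax collected from buyers, demand (in seller-price terms) shifts: Qd = 196 − 4(P + 39).
New equilibrium: buyers pay 42.8, sellers receive 3.8, Q = 24.8. (Wedge: Pb − Ps = 39.)
Revenue = t · Q = 39 · 24.8 = 967.2.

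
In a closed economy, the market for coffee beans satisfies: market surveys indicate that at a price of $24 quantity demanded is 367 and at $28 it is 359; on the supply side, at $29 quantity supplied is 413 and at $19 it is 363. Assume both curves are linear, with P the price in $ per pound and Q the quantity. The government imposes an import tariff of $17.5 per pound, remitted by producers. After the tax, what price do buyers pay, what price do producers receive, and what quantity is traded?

Buyers pay $33.5; producers receive $16; quantity = 348.

Demand slope: (359 − 367)/(28 − 24) = -2, so Qd = 415 − 2P.
Supply slope: (363 − 413)/(19 − 29) = 5, so Qs = 5P + 268.
Without the tax, 415 − 2P = 5P + 268 gives 7P = 147, so P* = $21 and Q* = 373.
With the tax collected from producers, supply shifts: Qs = 5(P − 17.5) + 268.
Solving gives Q = 348 with buyers paying $33.5 and producers receiving $16 (the $17.5 wedge).
The less price-elastic side of the market bears the larger share of a per-unit tax.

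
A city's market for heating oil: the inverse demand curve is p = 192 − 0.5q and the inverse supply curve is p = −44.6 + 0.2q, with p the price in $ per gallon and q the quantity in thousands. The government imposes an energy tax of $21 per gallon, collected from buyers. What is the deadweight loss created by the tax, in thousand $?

Inverting to q(p) form: qd = 384 − 2p; qs = 5p + 223.
Without the tax, 384 − 2p = 5p + 223 gives 7p = 161, so p* = $23 and q* = 338.
With the tax collected from buyers, demand (in seller-price terms) shifts: qd = 384 − 2(p + 21).
Solving gives q = 308 with buyers paying $38 and suppliers receiving $17 (the $21 wedge).
Quantity falls by |ΔQ| = |338 − 308| = 30.
DWL = ½ · t · |ΔQ| = ½ · 21 · 30 = $315.

Deadweight loss = $315 thousand.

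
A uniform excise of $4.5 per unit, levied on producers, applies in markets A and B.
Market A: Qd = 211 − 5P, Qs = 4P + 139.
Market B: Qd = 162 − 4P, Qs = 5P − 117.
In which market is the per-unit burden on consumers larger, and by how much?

Market A: pre-tax P* = $8, Q* = 171; post-tax Q = 161; per-unit burden on consumers = $2.
Market B: pre-tax P* = $31, Q* = 38; post-tax Q = 28; per-unit burden on consumers = $2.5.
Difference: $2 vs $2.5 → market B is larger by $0.5.

Market B, by $0.5.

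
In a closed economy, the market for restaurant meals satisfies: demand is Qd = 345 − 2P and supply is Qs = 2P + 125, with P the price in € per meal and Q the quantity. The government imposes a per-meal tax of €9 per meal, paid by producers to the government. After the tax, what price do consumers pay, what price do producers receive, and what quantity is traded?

Without the tax, 345 − 2P = 2P + 125 gives 4P = 220, so P* = €55 and Q* = 235.
With the tax collected from producers, supply shifts: Qs = 2(P − 9) + 125.
Solving gives Q = 226 with consumers paying €59.5 and producers receiving €50.5 (the €9 wedge).
The less price-elastic side of the market bears the larger share of a per-unit tax.

Consumers pay €59.5; producers receive €50.5; quantity = 226.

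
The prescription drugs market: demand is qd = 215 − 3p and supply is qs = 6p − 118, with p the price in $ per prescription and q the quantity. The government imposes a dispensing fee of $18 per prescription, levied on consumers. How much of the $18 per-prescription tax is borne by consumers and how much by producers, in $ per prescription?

Before the tax: set 215 − 3p = 6p − 118 → p* = $37, q* = 104.
With the tax collected from consumers, demand (in seller-price terms) shifts: qd = 215 − 3(p + 18).
Solving gives q = 68 with consumers paying $49 and producers receiving $31 (the $18 wedge).
Burden on consumers: $12; on producers: $6. (They sum to $18.)

Consumers bear $12 per prescription; producers bear $6 per prescription.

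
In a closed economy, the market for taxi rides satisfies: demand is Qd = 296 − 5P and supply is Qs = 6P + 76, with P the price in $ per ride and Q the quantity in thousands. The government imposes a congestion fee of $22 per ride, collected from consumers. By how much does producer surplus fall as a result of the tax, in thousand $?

Without the tax, 296 − 5P = 6P + 76 gives 11P = 220, so P* = $20 and Q* = 196.
With the tax collected from consumers, demand (in seller-price terms) shifts: Qd = 296 − 5(P + 22).
Solving gives Q = 136 with consumers paying $32 and suppliers receiving $10 (the $22 wedge).
ΔPS is the trapezoid between Q = 136 and Q = 196 of height $10: ½ · (196 + 136) · 10 = $1660.

Producer surplus falls by $1660 thousand.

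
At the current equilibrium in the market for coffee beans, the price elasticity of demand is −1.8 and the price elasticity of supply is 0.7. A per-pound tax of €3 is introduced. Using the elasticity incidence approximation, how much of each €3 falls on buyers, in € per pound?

Buyers bear ≈ €0.84 per pound.

Incidence ratio: buyers' share ≈ εs / (εs + |εd|) = 0.7 / (0.7 + 1.8) = 0.28.
So buyers bear ≈ 0.28 × €3 = €0.84; producers bear €2.16.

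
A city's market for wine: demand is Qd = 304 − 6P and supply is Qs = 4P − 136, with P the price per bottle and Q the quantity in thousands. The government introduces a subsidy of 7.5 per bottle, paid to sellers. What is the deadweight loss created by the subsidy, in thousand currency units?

Without the subsidy, 304 − 6P = 4P − 136 gives 10P = 440, so P* = 44 and Q* = 40.
With a per-unit subsidy paid to sellers, each receives P + 7.5 per unit sold, so supply becomes Qs = 4(P + 7.5) − 136.
Solving gives Q = 58 with consumers paying 41 and sellers receiving 48.5 (the 7.5 wedge).
Quantity rises by |ΔQ| = |40 − 58| = 18.
DWL = ½ · t · |ΔQ| = ½ · 7.5 · 18 = 67.5.

Deadweight loss = 67.5 thousand.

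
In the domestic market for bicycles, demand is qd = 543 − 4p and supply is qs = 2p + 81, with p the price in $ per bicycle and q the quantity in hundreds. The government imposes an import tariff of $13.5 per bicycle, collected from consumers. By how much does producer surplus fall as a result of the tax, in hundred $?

Without the tax, 543 − 4p = 2p + 81 gives 6p = 462, so p* = $77 and q* = 235.
With the tax collected from consumers, demand (in seller-price terms) shifts: qd = 543 − 4(p + 13.5).
New equilibrium: consumers pay $81.5, producers receive $68, q = 217. (Wedge: pb − ps = 13.5.)
ΔPS is the trapezoid between Q = 217 and Q = 235 of height $9: ½ · (235 + 217) · 9 = $2034.

Producer surplus falls by $2034 hundred.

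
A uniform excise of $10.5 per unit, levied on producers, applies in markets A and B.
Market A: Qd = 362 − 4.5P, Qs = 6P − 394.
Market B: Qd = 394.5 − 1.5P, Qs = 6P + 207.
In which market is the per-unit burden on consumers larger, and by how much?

Market B, by $2.4.

Market A: pre-tax P* = $72, Q* = 38; post-tax Q = 11; per-unit burden on consumers = $6.
Market B: pre-tax P* = $25, Q* = 357; post-tax Q = 344.4; per-unit burden on consumers = $8.4.
Difference: $6 vs $8.4 → market B is larger by $2.4.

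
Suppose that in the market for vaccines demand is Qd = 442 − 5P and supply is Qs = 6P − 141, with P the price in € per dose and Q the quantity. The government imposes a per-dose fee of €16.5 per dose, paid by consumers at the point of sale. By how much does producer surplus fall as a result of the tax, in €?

Without the tax, 442 − 5P = 6P − 141 gives 11P = 583, so P* = €53 and Q* = 177.
With the tax collected from consumers, demand (in seller-price terms) shifts: Qd = 442 − 5(P + 16.5).
Solving gives Q = 132 with consumers paying €62 and producers receiving €45.5 (the €16.5 wedge).
ΔPS is the trapezoid between Q = 132 and Q = 177 of height €7.5: ½ · (177 + 132) · 7.5 = €1158.75.

Producer surplus falls by €1158.75.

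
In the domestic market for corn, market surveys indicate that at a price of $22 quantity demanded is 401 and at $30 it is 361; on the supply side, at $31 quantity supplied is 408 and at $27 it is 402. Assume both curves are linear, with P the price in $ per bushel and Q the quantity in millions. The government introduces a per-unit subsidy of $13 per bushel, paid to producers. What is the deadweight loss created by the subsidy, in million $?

Deadweight loss = $97.5 million.

Demand slope: (361 − 401)/(30 − 22) = -5, so Qd = 511 − 5P.
Supply slope: (402 − 408)/(27 − 31) = 1.5, so Qs = 1.5P + 361.5.
Without the subsidy, 511 − 5P = 1.5P + 361.5 gives 6.5P = 149.5, so P* = $23 and Q* = 396.
With a per-unit subsidy paid to producers, each receives P + 13 per unit sold, so supply becomes Qs = 1.5(P + 13) + 361.5.
Solving gives Q = 411 with buyers paying $20 and producers receiving $33 (the $13 wedge).
Quantity rises by |ΔQ| = |396 − 411| = 15.
DWL = ½ · t · |ΔQ| = ½ · 13 · 15 = $97.5.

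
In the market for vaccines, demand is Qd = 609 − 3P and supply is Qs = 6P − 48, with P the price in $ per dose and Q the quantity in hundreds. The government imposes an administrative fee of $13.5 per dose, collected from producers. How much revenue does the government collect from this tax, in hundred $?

Without the tax, 609 − 3P = 6P − 48 gives 9P = 657, so P* = $73 and Q* = 390.
With the tax collected from producers, supply shifts: Qs = 6(P − 13.5) − 48.
New equilibrium: buyers pay $82, producers receive $68.5, Q = 363. (Wedge: Pb − Ps = 13.5.)
Revenue = t · Q = 13.5 · 363 = $4900.5.

Tax revenue = $4900.5 hundred.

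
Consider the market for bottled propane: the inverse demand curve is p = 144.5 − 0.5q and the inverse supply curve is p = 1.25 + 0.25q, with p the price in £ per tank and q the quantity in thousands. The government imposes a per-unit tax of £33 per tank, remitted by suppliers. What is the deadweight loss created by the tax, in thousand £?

Rewrite in direct form: qd = 289 − 2p and qs = 4p − 5.
Before the tax: set 289 − 2p = 4p − 5 → p* = £49, q* = 191.
With the tax collected from suppliers, supply shifts: qs = 4(p − 33) − 5.
New equilibrium: consumers pay £71, suppliers receive £38, q = 147. (Wedge: pb − ps = 33.)
Quantity falls by |ΔQ| = |191 − 147| = 44.
DWL = ½ · t · |ΔQ| = ½ · 33 · 44 = £726.

Deadweight loss = £726 thousand.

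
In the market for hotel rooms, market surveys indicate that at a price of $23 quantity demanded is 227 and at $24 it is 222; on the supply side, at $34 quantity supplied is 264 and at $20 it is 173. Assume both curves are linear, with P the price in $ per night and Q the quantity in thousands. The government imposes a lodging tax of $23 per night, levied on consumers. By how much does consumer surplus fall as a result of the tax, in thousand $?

Demand slope: (222 − 227)/(24 − 23) = -5, so Qd = 342 − 5P.
Supply slope: (173 − 264)/(20 − 34) = 6.5, so Qs = 6.5P + 43.
Before the tax: set 342 − 5P = 6.5P + 43 → P* = $26, Q* = 212.
With the tax collected from consumers, demand (in seller-price terms) shifts: Qd = 342 − 5(P + 23).
New equilibrium: consumers pay $39, suppliers receive $16, Q = 147. (Wedge: Pb − Ps = 23.)
ΔCS is the trapezoid between Q = 147 and Q = 212 of height $13: ½ · (212 + 147) · 13 = $2333.5.

Consumer surplus falls by $2333.5 thousand.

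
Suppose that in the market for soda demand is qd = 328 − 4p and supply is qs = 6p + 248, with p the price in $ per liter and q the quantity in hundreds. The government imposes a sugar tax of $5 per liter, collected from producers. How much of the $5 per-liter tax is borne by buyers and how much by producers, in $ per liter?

Without the tax, 328 − 4p = 6p + 248 gives 10p = 80, so p* = $8 and q* = 296.
With the tax collected from producers, supply shifts: qs = 6(p − 5) + 248.
New equilibrium: buyers pay $11, producers receive $6, q = 284. (Wedge: pb − ps = 5.)
Burden on buyers: $3; on producers: $2. (They sum to $5.)
The less price-elastic side of the market bears the larger share of a per-unit tax.

Buyers bear $3 per liter; producers bear $2 per liter.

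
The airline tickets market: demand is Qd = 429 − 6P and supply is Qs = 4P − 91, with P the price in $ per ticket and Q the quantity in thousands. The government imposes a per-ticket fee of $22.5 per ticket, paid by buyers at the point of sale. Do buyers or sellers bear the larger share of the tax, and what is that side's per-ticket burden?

Sellers bear the larger share: $13.5 per ticket.

Without the tax, 429 − 6P = 4P − 91 gives 10P = 520, so P* = $52 and Q* = 117.
With the tax collected from buyers, demand (in seller-price terms) shifts: Qd = 429 − 6(P + 22.5).
Solving gives Q = 63 with buyers paying $61 and sellers receiving $38.5 (the $22.5 wedge).
Per-ticket burden: buyers $9, sellers $13.5.
Sellers take the larger share because supply is less price-elastic here (demand slope 6 vs supply slope 4).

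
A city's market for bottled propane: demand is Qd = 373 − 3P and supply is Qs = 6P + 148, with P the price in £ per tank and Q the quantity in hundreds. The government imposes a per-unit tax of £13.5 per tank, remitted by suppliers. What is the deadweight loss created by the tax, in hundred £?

Deadweight loss = £182.25 hundred.

Without the tax, 373 − 3P = 6P + 148 gives 9P = 225, so P* = £25 and Q* = 298.
With the tax collected from suppliers, supply shifts: Qs = 6(P − 13.5) + 148.
New equilibrium: buyers pay £34, suppliers receive £20.5, Q = 271. (Wedge: Pb − Ps = 13.5.)
Quantity falls by |ΔQ| = |298 − 271| = 27.
DWL = ½ · t · |ΔQ| = ½ · 13.5 · 27 = £182.25.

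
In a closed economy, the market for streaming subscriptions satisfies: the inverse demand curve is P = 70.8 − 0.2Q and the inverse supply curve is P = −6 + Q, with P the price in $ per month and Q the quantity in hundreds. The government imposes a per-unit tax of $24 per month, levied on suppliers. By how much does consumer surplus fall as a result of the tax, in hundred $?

Rewrite in direct form: Qd = 354 − 5P and Qs = P + 6.
Without the tax, 354 − 5P = P + 6 gives 6P = 348, so P* = $58 and Q* = 64.
With the tax collected from suppliers, supply shifts: Qs = (P − 24) + 6.
Solving gives Q = 44 with consumers paying $62 and suppliers receiving $38 (the $24 wedge).
ΔCS is the trapezoid between Q = 44 and Q = 64 of height $4: ½ · (64 + 44) · 4 = $216.

Consumer surplus falls by $216 hundred.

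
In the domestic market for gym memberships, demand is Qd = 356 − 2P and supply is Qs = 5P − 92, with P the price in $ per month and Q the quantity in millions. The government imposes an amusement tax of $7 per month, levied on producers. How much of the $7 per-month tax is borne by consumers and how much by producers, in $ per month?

Without the tax, 356 − 2P = 5P − 92 gives 7P = 448, so P* = $64 and Q* = 228.
With the tax collected from producers, supply shifts: Qs = 5(P − 7) − 92.
New equilibrium: consumers pay $69, producers receive $62, Q = 218. (Wedge: Pb − Ps = 7.)
Burden on consumers: $5; on producers: $2. (They sum to $7.)
The less price-elastic side of the market bears the larger share of a per-unit tax.

Consumers bear $5 per month; producers bear $2 per month.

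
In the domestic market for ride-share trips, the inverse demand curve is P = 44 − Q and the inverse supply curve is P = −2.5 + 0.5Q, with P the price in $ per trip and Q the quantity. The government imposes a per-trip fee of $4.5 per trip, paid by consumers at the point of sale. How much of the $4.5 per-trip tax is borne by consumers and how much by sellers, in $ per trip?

Inverting to Q(P) form: Qd = 44 − P; Qs = 2P + 5.
Before the tax: set 44 − P = 2P + 5 → P* = $13, Q* = 31.
With the tax collected from consumers, demand (in seller-price terms) shifts: Qd = 44 − (P + 4.5).
Solving gives Q = 28 with consumers paying $16 and sellers receiving $11.5 (the $4.5 wedge).
Burden on consumers: $3; on sellers: $1.5. (They sum to $4.5.)
The less price-elastic side of the market bears the larger share of a per-unit tax.

Consumers bear $3 per trip; sellers bear $1.5 per trip.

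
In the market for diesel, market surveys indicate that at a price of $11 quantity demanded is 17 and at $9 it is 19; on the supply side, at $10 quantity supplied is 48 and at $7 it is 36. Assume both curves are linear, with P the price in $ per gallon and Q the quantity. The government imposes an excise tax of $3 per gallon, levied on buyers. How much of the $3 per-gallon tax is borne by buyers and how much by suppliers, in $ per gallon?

Demand slope: (19 − 17)/(9 − 11) = -1, so Qd = 28 − P.
Supply slope: (36 − 48)/(7 − 10) = 4, so Qs = 4P + 8.
Before the tax: set 28 − P = 4P + 8 → P* = $4, Q* = 24.
With the tax collected from buyers, demand (in seller-price terms) shifts: Qd = 28 − (P + 3).
New equilibrium: buyers pay $6.4, suppliers receive $3.4, Q = 21.6. (Wedge: Pb − Ps = 3.)
Burden on buyers: $2.4; on suppliers: $0.6. (They sum to $3.)

Buyers bear $2.4 per gallon; suppliers bear $0.6 per gallon.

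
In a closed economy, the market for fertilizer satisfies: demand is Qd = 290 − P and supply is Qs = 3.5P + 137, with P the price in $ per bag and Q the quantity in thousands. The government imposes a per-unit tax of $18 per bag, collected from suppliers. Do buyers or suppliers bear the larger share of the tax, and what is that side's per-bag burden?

Buyers bear the larger share: $14 per bag.

Without the tax, 290 − P = 3.5P + 137 gives 4.5P = 153, so P* = $34 and Q* = 256.
With the tax collected from suppliers, supply shifts: Qs = 3.5(P − 18) + 137.
New equilibrium: buyers pay $48, suppliers receive $30, Q = 242. (Wedge: Pb − Ps = 18.)
Per-bag burden: buyers $14, suppliers $4.
Buyers take the larger share because demand is less price-elastic here (demand slope 1 vs supply slope 3.5).
The less price-elastic side of the market bears the larger share of a per-unit tax.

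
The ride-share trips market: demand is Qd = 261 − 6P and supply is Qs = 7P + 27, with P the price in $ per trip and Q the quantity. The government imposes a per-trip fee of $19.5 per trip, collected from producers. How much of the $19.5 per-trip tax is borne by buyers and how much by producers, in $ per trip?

Before the tax: set 261 − 6P = 7P + 27 → P* = $18, Q* = 153.
With the tax collected from producers, supply shifts: Qs = 7(P − 19.5) + 27.
Solving gives Q = 90 with buyers paying $28.5 and producers receiving $9 (the $19.5 wedge).
Burden on buyers: $10.5; on producers: $9. (They sum to $19.5.)
The less price-elastic side of the market bears the larger share of a per-unit tax.

Buyers bear $10.5 per trip; producers bear $9 per trip.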